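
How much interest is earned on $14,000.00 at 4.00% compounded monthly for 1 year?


Compound interest earned = final amount − principal.
A = P(1 + r/n)^(nt) = $14,000.00 × (1 + 0.04/12)^(12 × 1) = $14,570.38
Interest = A − P = $14,570.38 − $14,000.00 = $570.38

Interest = A - P = $570.38


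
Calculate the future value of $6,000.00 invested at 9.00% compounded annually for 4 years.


Compound interest formula: A = P(1 + r/n)^(nt)
A = $6,000.00 × (1 + 0.09/1)^(1 × 4)
Growth factor: (1 + 0.09/1)^4 = 1.411582
A = $6,000.00 × 1.411582
A = $8,469.49

A = P(1 + r/n)^(nt) = $8,469.49


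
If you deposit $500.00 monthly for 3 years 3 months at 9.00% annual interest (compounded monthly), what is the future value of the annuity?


Future value of an ordinary annuity: FV = PMT × ((1 + r)^n − 1) / r
Monthly rate r = 0.09/12 = 0.0075, n = 39
FV = $500.00 × ((1 + 0.09/12)^39 − 1) / (0.09/12)
FV = $500.00 × 45.1081704
FV = $22,554.09

FV = PMT × ((1+r)^n - 1)/r = $22,554.09


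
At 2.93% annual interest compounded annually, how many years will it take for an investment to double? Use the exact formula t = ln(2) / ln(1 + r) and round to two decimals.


Doubling condition: (1 + r)^t = 2
Take ln of both sides: t × ln(1 + r) = ln(2)
t = ln(2) / ln(1 + r)
t = 0.693147 / 0.028879
t = 24.00

t = ln(2) / ln(1 + r) = 24.00 years


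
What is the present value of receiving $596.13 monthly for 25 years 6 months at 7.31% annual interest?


Present value of an ordinary annuity: PV = PMT × (1 − (1 + r)^(−n)) / r
Monthly rate r = 0.0731/12 ≈ 0.00609167, n = 306
PV = $596.13 × (1 − (1 + 0.0731/12)^(−306)) / (0.0731/12)
PV = $596.13 × 138.562633
PV = $82,601.34

PV = PMT × (1-(1+r)^(-n))/r = $82,601.34


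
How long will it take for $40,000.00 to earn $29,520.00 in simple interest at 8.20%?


Rearrange the simple interest formula for t:
I = P × r × t  ⇒  t = I / (P × r)
t = $29,520.00 / ($40,000.00 × 0.082)
t = 9

t = I/(P×r) = 9 years


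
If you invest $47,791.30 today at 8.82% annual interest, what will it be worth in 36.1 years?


Future value formula: FV = PV × (1 + r)^t
FV = $47,791.30 × (1 + 0.0882)^36.1
FV = $47,791.30 × 21.143888
FV = $1,010,493.89

FV = PV × (1 + r)^t = $1,010,493.89


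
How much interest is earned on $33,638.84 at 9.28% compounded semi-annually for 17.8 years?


Compound interest earned = final amount − principal.
A = P(1 + r/n)^(nt) = $33,638.84 × (1 + 0.0928/2)^(2 × 17.8) = $169,075.33
Interest = A − P = $169,075.33 − $33,638.84 = $135,436.49

Interest = A - P = $135,436.49


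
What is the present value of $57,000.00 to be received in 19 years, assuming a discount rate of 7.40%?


Present value formula: PV = FV / (1 + r)^t
PV = $57,000.00 / (1 + 0.074)^19
PV = $57,000.00 / 3.882231
PV = $14,682.28

PV = FV / (1 + r)^t = $14,682.28


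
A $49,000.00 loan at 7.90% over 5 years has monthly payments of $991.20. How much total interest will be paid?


Total paid over the life of the loan = PMT × n.
Total paid = $991.20 × 60 = $59,472.00
Total interest = total paid − principal = $59,472.00 − $49,000.00 = $10,472.00

Total interest = (PMT × n) - PV = $10,472.00


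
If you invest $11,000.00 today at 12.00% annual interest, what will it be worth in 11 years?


Future value formula: FV = PV × (1 + r)^t
FV = $11,000.00 × (1 + 0.12)^11
FV = $11,000.00 × 3.478550
FV = $38,264.05

FV = PV × (1 + r)^t = $38,264.05


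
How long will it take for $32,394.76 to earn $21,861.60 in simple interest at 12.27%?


Rearrange the simple interest formula for t:
I = P × r × t  ⇒  t = I / (P × r)
t = $21,861.60 / ($32,394.76 × 0.1227)
t = 5.5

t = I/(P×r) = 5.5 years


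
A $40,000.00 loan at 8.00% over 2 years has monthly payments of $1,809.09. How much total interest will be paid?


Total paid over the life of the loan = PMT × n.
Total paid = $1,809.09 × 24 = $43,418.16
Total interest = total paid − principal = $43,418.16 − $40,000.00 = $3,418.16

Total interest = (PMT × n) - PV = $3,418.16


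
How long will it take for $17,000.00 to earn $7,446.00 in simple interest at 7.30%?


Rearrange the simple interest formula for t:
I = P × r × t  ⇒  t = I / (P × r)
t = $7,446.00 / ($17,000.00 × 0.073)
t = 6

t = I/(P×r) = 6 years


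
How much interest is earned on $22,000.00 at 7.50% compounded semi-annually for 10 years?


Compound interest earned = final amount − principal.
A = P(1 + r/n)^(nt) = $22,000.00 × (1 + 0.075/2)^(2 × 10) = $45,939.34
Interest = A − P = $45,939.34 − $22,000.00 = $23,939.34

Interest = A - P = $23,939.34


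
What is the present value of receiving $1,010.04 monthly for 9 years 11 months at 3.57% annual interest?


Present value of an ordinary annuity: PV = PMT × (1 − (1 + r)^(−n)) / r
Monthly rate r = 0.0357/12 = 0.002975, n = 119
PV = $1,010.04 × (1 − (1 + 0.0357/12)^(−119)) / (0.0357/12)
PV = $1,010.04 × 100.091969
PV = $101,096.89

PV = PMT × (1-(1+r)^(-n))/r = $101,096.89


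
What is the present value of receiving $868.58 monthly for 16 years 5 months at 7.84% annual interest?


Present value of an ordinary annuity: PV = PMT × (1 − (1 + r)^(−n)) / r
Monthly rate r = 0.0784/12 ≈ 0.00653333, n = 197
PV = $868.58 × (1 − (1 + 0.0784/12)^(−197)) / (0.0784/12)
PV = $868.58 × 110.626902
PV = $96,088.31

PV = PMT × (1-(1+r)^(-n))/r = $96,088.31


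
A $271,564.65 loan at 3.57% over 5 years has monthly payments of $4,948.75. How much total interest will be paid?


Total paid over the life of the loan = PMT × n.
Total paid = $4,948.75 × 60 = $296,925.00
Total interest = total paid − principal = $296,925.00 − $271,564.65 = $25,360.35

Total interest = (PMT × n) - PV = $25,360.35


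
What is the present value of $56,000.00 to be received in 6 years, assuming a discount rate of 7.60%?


Present value formula: PV = FV / (1 + r)^t
PV = $56,000.00 / (1 + 0.076)^6
PV = $56,000.00 / 1.5519354
PV = $36,083.98

PV = FV / (1 + r)^t = $36,083.98


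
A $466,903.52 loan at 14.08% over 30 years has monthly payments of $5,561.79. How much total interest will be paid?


Total paid over the life of the loan = PMT × n.
Total paid = $5,561.79 × 360 = $2,002,244.40
Total interest = total paid − principal = $2,002,244.40 − $466,903.52 = $1,535,340.88

Total interest = (PMT × n) - PV = $1,535,340.88


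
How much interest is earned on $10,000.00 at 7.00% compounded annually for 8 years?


Compound interest earned = final amount − principal.
A = P(1 + r/n)^(nt) = $10,000.00 × (1 + 0.07/1)^(1 × 8) = $17,181.86
Interest = A − P = $17,181.86 − $10,000.00 = $7,181.86

Interest = A - P = $7,181.86


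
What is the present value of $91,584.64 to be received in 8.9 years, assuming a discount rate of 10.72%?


Present value formula: PV = FV / (1 + r)^t
PV = $91,584.64 / (1 + 0.1072)^8.9
PV = $91,584.64 / 2.4752102
PV = $37,000.75

PV = FV / (1 + r)^t = $37,000.75


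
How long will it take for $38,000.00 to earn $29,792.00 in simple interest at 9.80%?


Rearrange the simple interest formula for t:
I = P × r × t  ⇒  t = I / (P × r)
t = $29,792.00 / ($38,000.00 × 0.098)
t = 8

t = I/(P×r) = 8 years


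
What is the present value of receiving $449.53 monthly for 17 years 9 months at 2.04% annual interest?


Present value of an ordinary annuity: PV = PMT × (1 − (1 + r)^(−n)) / r
Monthly rate r = 0.0204/12 = 0.0017, n = 213
PV = $449.53 × (1 − (1 + 0.0204/12)^(−213)) / (0.0204/12)
PV = $449.53 × 178.572460
PV = $80,273.68

PV = PMT × (1-(1+r)^(-n))/r = $80,273.68


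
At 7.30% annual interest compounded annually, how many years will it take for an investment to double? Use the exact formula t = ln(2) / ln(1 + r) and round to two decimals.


Doubling condition: (1 + r)^t = 2
Take ln of both sides: t × ln(1 + r) = ln(2)
t = ln(2) / ln(1 + r)
t = 0.693147 / 0.070458
t = 9.84

t = ln(2) / ln(1 + r) = 9.84 years


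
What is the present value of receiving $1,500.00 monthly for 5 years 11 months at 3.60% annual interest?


Present value of an ordinary annuity: PV = PMT × (1 − (1 + r)^(−n)) / r
Monthly rate r = 0.036/12 = 0.003, n = 71
PV = $1,500.00 × (1 − (1 + 0.036/12)^(−71)) / (0.036/12)
PV = $1,500.00 × 63.862044
PV = $95,793.07

PV = PMT × (1-(1+r)^(-n))/r = $95,793.07


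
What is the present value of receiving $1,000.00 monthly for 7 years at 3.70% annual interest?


Present value of an ordinary annuity: PV = PMT × (1 − (1 + r)^(−n)) / r
Monthly rate r = 0.037/12 ≈ 0.00308333, n = 84
PV = $1,000.00 × (1 − (1 + 0.037/12)^(−84)) / (0.037/12)
PV = $1,000.00 × 73.903578
PV = $73,903.58

PV = PMT × (1-(1+r)^(-n))/r = $73,903.58


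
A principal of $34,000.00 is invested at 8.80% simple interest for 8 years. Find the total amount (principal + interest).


Total amount formula: A = P(1 + rt) = P + P·r·t
Interest: I = P × r × t = $34,000.00 × 0.088 × 8 = $23,936.00
A = P + I = $34,000.00 + $23,936.00 = $57,936.00

A = P + I = P(1 + rt) = $57,936.00


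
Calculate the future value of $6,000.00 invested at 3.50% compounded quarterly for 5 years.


Compound interest formula: A = P(1 + r/n)^(nt)
A = $6,000.00 × (1 + 0.035/4)^(4 × 5)
Growth factor: (1 + 0.035/4)^20 = 1.190340
A = $6,000.00 × 1.190340
A = $7,142.04

A = P(1 + r/n)^(nt) = $7,142.04


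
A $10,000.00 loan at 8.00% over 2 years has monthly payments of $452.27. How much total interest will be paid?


Total paid over the life of the loan = PMT × n.
Total paid = $452.27 × 24 = $10,854.48
Total interest = total paid − principal = $10,854.48 − $10,000.00 = $854.48

Total interest = (PMT × n) - PV = $854.48


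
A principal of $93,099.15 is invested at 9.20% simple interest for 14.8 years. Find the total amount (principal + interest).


Total amount formula: A = P(1 + rt) = P + P·r·t
Interest: I = P × r × t = $93,099.15 × 0.092 × 14.8 = $126,763.80
A = P + I = $93,099.15 + $126,763.80 = $219,862.95

A = P + I = P(1 + rt) = $219,862.95


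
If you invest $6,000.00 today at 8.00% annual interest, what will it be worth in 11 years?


Future value formula: FV = PV × (1 + r)^t
FV = $6,000.00 × (1 + 0.08)^11
FV = $6,000.00 × 2.331639
FV = $13,989.83

FV = PV × (1 + r)^t = $13,989.83


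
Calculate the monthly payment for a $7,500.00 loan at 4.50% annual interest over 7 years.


Loan payment formula: PMT = PV × r / (1 − (1 + r)^(−n))
Monthly rate r = 0.045/12 = 0.00375, n = 84 months
Denominator: 1 − (1 + 0.045/12)^(−84) = 0.269781
PMT = $7,500.00 × (0.045/12) / 0.269781
PMT = $104.25 per month

PMT = PV × r / (1-(1+r)^(-n)) = $104.25/month


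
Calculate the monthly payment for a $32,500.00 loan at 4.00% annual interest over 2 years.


Loan payment formula: PMT = PV × r / (1 − (1 + r)^(−n))
Monthly rate r = 0.04/12 ≈ 0.00333333, n = 24 months
Denominator: 1 − (1 + 0.04/12)^(−24) = 0.076761
PMT = $32,500.00 × (0.04/12) / 0.076761
PMT = $1,411.31 per month

PMT = PV × r / (1-(1+r)^(-n)) = $1,411.31/month


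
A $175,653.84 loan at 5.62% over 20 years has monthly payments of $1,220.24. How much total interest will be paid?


Total paid over the life of the loan = PMT × n.
Total paid = $1,220.24 × 240 = $292,857.60
Total interest = total paid − principal = $292,857.60 − $175,653.84 = $117,203.76

Total interest = (PMT × n) - PV = $117,203.76


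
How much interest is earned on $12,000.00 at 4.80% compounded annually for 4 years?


Compound interest earned = final amount − principal.
A = P(1 + r/n)^(nt) = $12,000.00 × (1 + 0.048/1)^(1 × 4) = $14,475.26
Interest = A − P = $14,475.26 − $12,000.00 = $2,475.26

Interest = A - P = $2,475.26


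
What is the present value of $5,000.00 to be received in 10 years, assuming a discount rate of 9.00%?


Present value formula: PV = FV / (1 + r)^t
PV = $5,000.00 / (1 + 0.09)^10
PV = $5,000.00 / 2.367364
PV = $2,112.05

PV = FV / (1 + r)^t = $2,112.05


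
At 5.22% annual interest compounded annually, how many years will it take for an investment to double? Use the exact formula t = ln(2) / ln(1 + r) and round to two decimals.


Doubling condition: (1 + r)^t = 2
Take ln of both sides: t × ln(1 + r) = ln(2)
t = ln(2) / ln(1 + r)
t = 0.693147 / 0.050883
t = 13.62

t = ln(2) / ln(1 + r) = 13.62 years


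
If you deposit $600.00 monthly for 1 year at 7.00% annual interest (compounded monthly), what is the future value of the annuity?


Future value of an ordinary annuity: FV = PMT × ((1 + r)^n − 1) / r
Monthly rate r = 0.07/12 ≈ 0.00583333, n = 12
FV = $600.00 × ((1 + 0.07/12)^12 − 1) / (0.07/12)
FV = $600.00 × 12.392585
FV = $7,435.55

FV = PMT × ((1+r)^n - 1)/r = $7,435.55


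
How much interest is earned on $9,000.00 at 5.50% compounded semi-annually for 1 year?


Compound interest earned = final amount − principal.
A = P(1 + r/n)^(nt) = $9,000.00 × (1 + 0.055/2)^(2 × 1) = $9,501.81
Interest = A − P = $9,501.81 − $9,000.00 = $501.81

Interest = A - P = $501.81


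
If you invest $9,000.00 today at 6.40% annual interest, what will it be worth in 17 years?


Future value formula: FV = PV × (1 + r)^t
FV = $9,000.00 × (1 + 0.064)^17
FV = $9,000.00 × 2.870831
FV = $25,837.48

FV = PV × (1 + r)^t = $25,837.48


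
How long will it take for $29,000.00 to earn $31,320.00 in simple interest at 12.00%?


Rearrange the simple interest formula for t:
I = P × r × t  ⇒  t = I / (P × r)
t = $31,320.00 / ($29,000.00 × 0.12)
t = 9

t = I/(P×r) = 9 years


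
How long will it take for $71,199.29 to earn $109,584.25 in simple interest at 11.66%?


Rearrange the simple interest formula for t:
I = P × r × t  ⇒  t = I / (P × r)
t = $109,584.25 / ($71,199.29 × 0.1166)
t = 13.2

t = I/(P×r) = 13.2 years


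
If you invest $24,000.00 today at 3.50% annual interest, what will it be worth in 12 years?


Future value formula: FV = PV × (1 + r)^t
FV = $24,000.00 × (1 + 0.035)^12
FV = $24,000.00 × 1.5110687
FV = $36,265.65

FV = PV × (1 + r)^t = $36,265.65


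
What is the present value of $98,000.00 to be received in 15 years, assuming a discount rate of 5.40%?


Present value formula: PV = FV / (1 + r)^t
PV = $98,000.00 / (1 + 0.054)^15
PV = $98,000.00 / 2.200945
PV = $44,526.33

PV = FV / (1 + r)^t = $44,526.33


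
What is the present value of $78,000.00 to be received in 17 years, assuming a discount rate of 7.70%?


Present value formula: PV = FV / (1 + r)^t
PV = $78,000.00 / (1 + 0.077)^17
PV = $78,000.00 / 3.529124
PV = $22,101.80

PV = FV / (1 + r)^t = $22,101.80


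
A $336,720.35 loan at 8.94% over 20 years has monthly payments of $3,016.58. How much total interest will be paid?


Total paid over the life of the loan = PMT × n.
Total paid = $3,016.58 × 240 = $723,979.20
Total interest = total paid − principal = $723,979.20 − $336,720.35 = $387,258.85

Total interest = (PMT × n) - PV = $387,258.85


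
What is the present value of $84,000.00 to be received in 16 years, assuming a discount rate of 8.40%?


Present value formula: PV = FV / (1 + r)^t
PV = $84,000.00 / (1 + 0.084)^16
PV = $84,000.00 / 3.6346995
PV = $23,110.58

PV = FV / (1 + r)^t = $23,110.58


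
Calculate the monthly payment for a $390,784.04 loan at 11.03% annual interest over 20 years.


Loan payment formula: PMT = PV × r / (1 − (1 + r)^(−n))
Monthly rate r = 0.1103/12 ≈ 0.00919167, n = 240 months
Denominator: 1 − (1 + 0.1103/12)^(−240) = 0.888744
PMT = $390,784.04 × (0.1103/12) / 0.888744
PMT = $4,041.61 per month

PMT = PV × r / (1-(1+r)^(-n)) = $4,041.61/month


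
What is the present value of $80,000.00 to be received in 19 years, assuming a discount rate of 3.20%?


Present value formula: PV = FV / (1 + r)^t
PV = $80,000.00 / (1 + 0.032)^19
PV = $80,000.00 / 1.8193416
PV = $43,971.95

PV = FV / (1 + r)^t = $43,971.95


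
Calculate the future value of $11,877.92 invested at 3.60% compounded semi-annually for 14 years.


Compound interest formula: A = P(1 + r/n)^(nt)
A = $11,877.92 × (1 + 0.036/2)^(2 × 14)
Growth factor: (1 + 0.036/2)^28 = 1.6479263
A = $11,877.92 × 1.6479263
A = $19,573.94

A = P(1 + r/n)^(nt) = $19,573.94


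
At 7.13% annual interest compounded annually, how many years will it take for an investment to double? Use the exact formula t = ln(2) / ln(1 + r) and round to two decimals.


Doubling condition: (1 + r)^t = 2
Take ln of both sides: t × ln(1 + r) = ln(2)
t = ln(2) / ln(1 + r)
t = 0.693147 / 0.068873
t = 10.06

t = ln(2) / ln(1 + r) = 10.06 years


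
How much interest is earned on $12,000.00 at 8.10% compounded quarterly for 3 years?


Compound interest earned = final amount − principal.
A = P(1 + r/n)^(nt) = $12,000.00 × (1 + 0.081/4)^(4 × 3) = $15,263.72
Interest = A − P = $15,263.72 − $12,000.00 = $3,263.72

Interest = A - P = $3,263.72


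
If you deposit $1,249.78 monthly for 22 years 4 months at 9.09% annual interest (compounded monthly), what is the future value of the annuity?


Future value of an ordinary annuity: FV = PMT × ((1 + r)^n − 1) / r
Monthly rate r = 0.0909/12 = 0.007575, n = 268
FV = $1,249.78 × ((1 + 0.0909/12)^268 − 1) / (0.0909/12)
FV = $1,249.78 × 865.585940
FV = $1,081,792.00

FV = PMT × ((1+r)^n - 1)/r = $1,081,792.00


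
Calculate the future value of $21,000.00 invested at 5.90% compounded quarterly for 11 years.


Compound interest formula: A = P(1 + r/n)^(nt)
A = $21,000.00 × (1 + 0.059/4)^(4 × 11)
Growth factor: (1 + 0.059/4)^44 = 1.9045775
A = $21,000.00 × 1.9045775
A = $39,996.13

A = P(1 + r/n)^(nt) = $39,996.13


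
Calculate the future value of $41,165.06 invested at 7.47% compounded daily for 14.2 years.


Compound interest formula: A = P(1 + r/n)^(nt)
A = $41,165.06 × (1 + 0.0747/365)^(365 × 14.2)
Growth factor: (1 + 0.0747/365)^5183 = 2.8881942
A = $41,165.06 × 2.8881942
A = $118,892.69

A = P(1 + r/n)^(nt) = $118,892.69


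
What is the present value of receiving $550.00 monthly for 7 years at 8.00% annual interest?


Present value of an ordinary annuity: PV = PMT × (1 − (1 + r)^(−n)) / r
Monthly rate r = 0.08/12 ≈ 0.00666667, n = 84
PV = $550.00 × (1 − (1 + 0.08/12)^(−84)) / (0.08/12)
PV = $550.00 × 64.159261
PV = $35,287.59

PV = PMT × (1-(1+r)^(-n))/r = $35,287.59


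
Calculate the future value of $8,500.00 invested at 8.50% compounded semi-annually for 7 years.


Compound interest formula: A = P(1 + r/n)^(nt)
A = $8,500.00 × (1 + 0.085/2)^(2 × 7)
Growth factor: (1 + 0.085/2)^14 = 1.790873
A = $8,500.00 × 1.790873
A = $15,222.42

A = P(1 + r/n)^(nt) = $15,222.42


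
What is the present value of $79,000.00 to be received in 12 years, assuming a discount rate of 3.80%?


Present value formula: PV = FV / (1 + r)^t
PV = $79,000.00 / (1 + 0.038)^12
PV = $79,000.00 / 1.5644736
PV = $50,496.22

PV = FV / (1 + r)^t = $50,496.22


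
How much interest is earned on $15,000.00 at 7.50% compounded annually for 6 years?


Compound interest earned = final amount − principal.
A = P(1 + r/n)^(nt) = $15,000.00 × (1 + 0.075/1)^(1 × 6) = $23,149.52
Interest = A − P = $23,149.52 − $15,000.00 = $8,149.52

Interest = A - P = $8,149.52


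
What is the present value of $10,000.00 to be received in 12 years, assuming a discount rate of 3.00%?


Present value formula: PV = FV / (1 + r)^t
PV = $10,000.00 / (1 + 0.03)^12
PV = $10,000.00 / 1.425761
PV = $7,013.80

PV = FV / (1 + r)^t = $7,013.80


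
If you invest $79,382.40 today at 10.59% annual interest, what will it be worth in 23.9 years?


Future value formula: FV = PV × (1 + r)^t
FV = $79,382.40 × (1 + 0.1059)^23.9
FV = $79,382.40 × 11.08687134
FV = $880,102.46

FV = PV × (1 + r)^t = $880,102.46


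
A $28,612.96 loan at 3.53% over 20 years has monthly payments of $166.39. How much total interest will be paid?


Total paid over the life of the loan = PMT × n.
Total paid = $166.39 × 240 = $39,933.60
Total interest = total paid − principal = $39,933.60 − $28,612.96 = $11,320.64

Total interest = (PMT × n) - PV = $11,320.64


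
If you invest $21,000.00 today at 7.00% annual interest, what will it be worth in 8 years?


Future value formula: FV = PV × (1 + r)^t
FV = $21,000.00 × (1 + 0.07)^8
FV = $21,000.00 × 1.718186
FV = $36,081.91

FV = PV × (1 + r)^t = $36,081.91


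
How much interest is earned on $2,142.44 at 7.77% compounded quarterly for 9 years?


Compound interest earned = final amount − principal.
A = P(1 + r/n)^(nt) = $2,142.44 × (1 + 0.0777/4)^(4 × 9) = $4,282.51
Interest = A − P = $4,282.51 − $2,142.44 = $2,140.07

Interest = A - P = $2,140.07


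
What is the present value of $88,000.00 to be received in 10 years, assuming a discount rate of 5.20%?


Present value formula: PV = FV / (1 + r)^t
PV = $88,000.00 / (1 + 0.052)^10
PV = $88,000.00 / 1.6601885
PV = $53,006.03

PV = FV / (1 + r)^t = $53,006.03


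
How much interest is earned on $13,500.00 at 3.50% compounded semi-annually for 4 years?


Compound interest earned = final amount − principal.
A = P(1 + r/n)^(nt) = $13,500.00 × (1 + 0.035/2)^(2 × 4) = $15,509.90
Interest = A − P = $15,509.90 − $13,500.00 = $2,009.90

Interest = A - P = $2,009.90


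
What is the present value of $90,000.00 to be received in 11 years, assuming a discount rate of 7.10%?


Present value formula: PV = FV / (1 + r)^t
PV = $90,000.00 / (1 + 0.071)^11
PV = $90,000.00 / 2.12659202
PV = $42,321.23

PV = FV / (1 + r)^t = $42,321.23


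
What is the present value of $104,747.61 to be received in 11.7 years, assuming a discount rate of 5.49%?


Present value formula: PV = FV / (1 + r)^t
PV = $104,747.61 / (1 + 0.0549)^11.7
PV = $104,747.61 / 1.868840
PV = $56,049.53

PV = FV / (1 + r)^t = $56,049.53


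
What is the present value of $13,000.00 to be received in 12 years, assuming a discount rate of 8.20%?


Present value formula: PV = FV / (1 + r)^t
PV = $13,000.00 / (1 + 0.082)^12
PV = $13,000.00 / 2.574703
PV = $5,049.13

PV = FV / (1 + r)^t = $5,049.13


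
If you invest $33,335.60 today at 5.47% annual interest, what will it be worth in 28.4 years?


Future value formula: FV = PV × (1 + r)^t
FV = $33,335.60 × (1 + 0.0547)^28.4
FV = $33,335.60 × 4.5379747
FV = $151,276.11

FV = PV × (1 + r)^t = $151,276.11


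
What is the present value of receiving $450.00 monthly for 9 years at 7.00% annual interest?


Present value of an ordinary annuity: PV = PMT × (1 − (1 + r)^(−n)) / r
Monthly rate r = 0.07/12 ≈ 0.00583333, n = 108
PV = $450.00 × (1 − (1 + 0.07/12)^(−108)) / (0.07/12)
PV = $450.00 × 79.959850
PV = $35,981.93

PV = PMT × (1-(1+r)^(-n))/r = $35,981.93


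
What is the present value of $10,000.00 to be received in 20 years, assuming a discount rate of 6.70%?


Present value formula: PV = FV / (1 + r)^t
PV = $10,000.00 / (1 + 0.067)^20
PV = $10,000.00 / 3.658376
PV = $2,733.45

PV = FV / (1 + r)^t = $2,733.45


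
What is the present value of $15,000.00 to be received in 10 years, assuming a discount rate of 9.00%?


Present value formula: PV = FV / (1 + r)^t
PV = $15,000.00 / (1 + 0.09)^10
PV = $15,000.00 / 2.367364
PV = $6,336.16

PV = FV / (1 + r)^t = $6,336.16


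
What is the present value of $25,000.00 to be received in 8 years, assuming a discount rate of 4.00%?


Present value formula: PV = FV / (1 + r)^t
PV = $25,000.00 / (1 + 0.04)^8
PV = $25,000.00 / 1.368569
PV = $18,267.26

PV = FV / (1 + r)^t = $18,267.26


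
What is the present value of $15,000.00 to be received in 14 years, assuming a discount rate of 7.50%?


Present value formula: PV = FV / (1 + r)^t
PV = $15,000.00 / (1 + 0.075)^14
PV = $15,000.00 / 2.752444
PV = $5,449.70

PV = FV / (1 + r)^t = $5,449.70


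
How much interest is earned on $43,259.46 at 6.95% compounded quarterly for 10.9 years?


Compound interest earned = final amount − principal.
A = P(1 + r/n)^(nt) = $43,259.46 × (1 + 0.0695/4)^(4 × 10.9) = $91,675.94
Interest = A − P = $91,675.94 − $43,259.46 = $48,416.48

Interest = A - P = $48,416.48


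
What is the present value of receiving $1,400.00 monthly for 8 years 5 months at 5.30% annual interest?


Present value of an ordinary annuity: PV = PMT × (1 − (1 + r)^(−n)) / r
Monthly rate r = 0.053/12 ≈ 0.00441667, n = 101
PV = $1,400.00 × (1 − (1 + 0.053/12)^(−101)) / (0.053/12)
PV = $1,400.00 × 81.337477
PV = $113,872.47

PV = PMT × (1-(1+r)^(-n))/r = $113,872.47


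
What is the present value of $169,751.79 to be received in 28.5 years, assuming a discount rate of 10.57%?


Present value formula: PV = FV / (1 + r)^t
PV = $169,751.79 / (1 + 0.1057)^28.5
PV = $169,751.79 / 17.525214
PV = $9,686.15

PV = FV / (1 + r)^t = $9,686.15


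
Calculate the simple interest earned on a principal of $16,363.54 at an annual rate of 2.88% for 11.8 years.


Simple interest formula: I = P × r × t
I = $16,363.54 × 0.0288 × 11.8
I = $5,560.99

I = P × r × t = $5,560.99


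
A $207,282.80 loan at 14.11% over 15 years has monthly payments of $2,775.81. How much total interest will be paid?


Total paid over the life of the loan = PMT × n.
Total paid = $2,775.81 × 180 = $499,645.80
Total interest = total paid − principal = $499,645.80 − $207,282.80 = $292,363.00

Total interest = (PMT × n) - PV = $292,363.00


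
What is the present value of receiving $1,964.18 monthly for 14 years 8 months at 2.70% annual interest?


Present value of an ordinary annuity: PV = PMT × (1 − (1 + r)^(−n)) / r
Monthly rate r = 0.027/12 = 0.00225, n = 176
PV = $1,964.18 × (1 − (1 + 0.027/12)^(−176)) / (0.027/12)
PV = $1,964.18 × 145.197272
PV = $285,193.58

PV = PMT × (1-(1+r)^(-n))/r = $285,193.58


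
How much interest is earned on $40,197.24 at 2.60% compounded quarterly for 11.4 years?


Compound interest earned = final amount − principal.
A = P(1 + r/n)^(nt) = $40,197.24 × (1 + 0.026/4)^(4 × 11.4) = $54,013.78
Interest = A − P = $54,013.78 − $40,197.24 = $13,816.54

Interest = A - P = $13,816.54


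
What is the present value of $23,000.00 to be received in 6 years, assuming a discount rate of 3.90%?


Present value formula: PV = FV / (1 + r)^t
PV = $23,000.00 / (1 + 0.039)^6
PV = $23,000.00 / 1.2580366
PV = $18,282.46

PV = FV / (1 + r)^t = $18,282.46


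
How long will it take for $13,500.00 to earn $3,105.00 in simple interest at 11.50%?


Rearrange the simple interest formula for t:
I = P × r × t  ⇒  t = I / (P × r)
t = $3,105.00 / ($13,500.00 × 0.115)
t = 2

t = I/(P×r) = 2 years


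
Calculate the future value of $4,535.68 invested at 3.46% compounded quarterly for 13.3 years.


Compound interest formula: A = P(1 + r/n)^(nt)
A = $4,535.68 × (1 + 0.0346/4)^(4 × 13.3)
Growth factor: (1 + 0.0346/4)^53.2 = 1.581227
A = $4,535.68 × 1.581227
A = $7,171.94

A = P(1 + r/n)^(nt) = $7,171.94


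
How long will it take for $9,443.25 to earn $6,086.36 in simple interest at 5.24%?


Rearrange the simple interest formula for t:
I = P × r × t  ⇒  t = I / (P × r)
t = $6,086.36 / ($9,443.25 × 0.0524)
t = 12.3

t = I/(P×r) = 12.3 years


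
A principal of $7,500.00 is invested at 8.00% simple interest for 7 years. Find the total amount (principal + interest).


Total amount formula: A = P(1 + rt) = P + P·r·t
Interest: I = P × r × t = $7,500.00 × 0.08 × 7 = $4,200.00
A = P + I = $7,500.00 + $4,200.00 = $11,700.00

A = P + I = P(1 + rt) = $11,700.00


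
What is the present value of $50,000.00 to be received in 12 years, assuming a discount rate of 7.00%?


Present value formula: PV = FV / (1 + r)^t
PV = $50,000.00 / (1 + 0.07)^12
PV = $50,000.00 / 2.2521916
PV = $22,200.60

PV = FV / (1 + r)^t = $22,200.60


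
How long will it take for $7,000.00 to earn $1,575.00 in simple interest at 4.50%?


Rearrange the simple interest formula for t:
I = P × r × t  ⇒  t = I / (P × r)
t = $1,575.00 / ($7,000.00 × 0.045)
t = 5

t = I/(P×r) = 5 years


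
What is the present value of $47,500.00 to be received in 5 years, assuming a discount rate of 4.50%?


Present value formula: PV = FV / (1 + r)^t
PV = $47,500.00 / (1 + 0.045)^5
PV = $47,500.00 / 1.246182
PV = $38,116.42

PV = FV / (1 + r)^t = $38,116.42


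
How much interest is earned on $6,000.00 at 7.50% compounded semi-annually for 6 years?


Compound interest earned = final amount − principal.
A = P(1 + r/n)^(nt) = $6,000.00 × (1 + 0.075/2)^(2 × 6) = $9,332.73
Interest = A − P = $9,332.73 − $6,000.00 = $3,332.73

Interest = A - P = $3,332.73


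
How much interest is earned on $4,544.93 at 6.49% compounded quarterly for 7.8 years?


Compound interest earned = final amount − principal.
A = P(1 + r/n)^(nt) = $4,544.93 × (1 + 0.0649/4)^(4 × 7.8) = $7,509.50
Interest = A − P = $7,509.50 − $4,544.93 = $2,964.57

Interest = A - P = $2,964.57


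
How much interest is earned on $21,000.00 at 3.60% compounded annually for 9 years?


Compound interest earned = final amount − principal.
A = P(1 + r/n)^(nt) = $21,000.00 × (1 + 0.036/1)^(1 × 9) = $28,870.69
Interest = A − P = $28,870.69 − $21,000.00 = $7,870.69

Interest = A - P = $7,870.69


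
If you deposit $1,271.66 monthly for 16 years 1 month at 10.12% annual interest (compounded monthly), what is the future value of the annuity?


Future value of an ordinary annuity: FV = PMT × ((1 + r)^n − 1) / r
Monthly rate r = 0.1012/12 ≈ 0.00843333, n = 193
FV = $1,271.66 × ((1 + 0.1012/12)^193 − 1) / (0.1012/12)
FV = $1,271.66 × 481.088222
FV = $611,780.65

FV = PMT × ((1+r)^n - 1)/r = $611,780.65


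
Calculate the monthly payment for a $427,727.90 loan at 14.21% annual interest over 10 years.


Loan payment formula: PMT = PV × r / (1 − (1 + r)^(−n))
Monthly rate r = 0.1421/12 ≈ 0.01184167, n = 120 months
Denominator: 1 − (1 + 0.1421/12)^(−120) = 0.7565034
PMT = $427,727.90 × (0.1421/12) / 0.7565034
PMT = $6,695.29 per month

PMT = PV × r / (1-(1+r)^(-n)) = $6,695.29/month


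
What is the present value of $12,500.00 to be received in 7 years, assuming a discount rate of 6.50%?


Present value formula: PV = FV / (1 + r)^t
PV = $12,500.00 / (1 + 0.065)^7
PV = $12,500.00 / 1.553987
PV = $8,043.83

PV = FV / (1 + r)^t = $8,043.83


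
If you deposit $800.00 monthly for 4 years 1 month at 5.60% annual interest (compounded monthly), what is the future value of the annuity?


Future value of an ordinary annuity: FV = PMT × ((1 + r)^n − 1) / r
Monthly rate r = 0.056/12 ≈ 0.00466667, n = 49
FV = $800.00 × ((1 + 0.056/12)^49 − 1) / (0.056/12)
FV = $800.00 × 54.911703
FV = $43,929.36

FV = PMT × ((1+r)^n - 1)/r = $43,929.36


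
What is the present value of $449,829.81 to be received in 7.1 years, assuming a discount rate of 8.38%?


Present value formula: PV = FV / (1 + r)^t
PV = $449,829.81 / (1 + 0.0838)^7.1
PV = $449,829.81 / 1.77067535
PV = $254,044.20

PV = FV / (1 + r)^t = $254,044.20


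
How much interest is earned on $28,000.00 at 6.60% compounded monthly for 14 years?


Compound interest earned = final amount − principal.
A = P(1 + r/n)^(nt) = $28,000.00 × (1 + 0.066/12)^(12 × 14) = $70,363.37
Interest = A − P = $70,363.37 − $28,000.00 = $42,363.37

Interest = A - P = $42,363.37


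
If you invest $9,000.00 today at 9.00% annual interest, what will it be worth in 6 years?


Future value formula: FV = PV × (1 + r)^t
FV = $9,000.00 × (1 + 0.09)^6
FV = $9,000.00 × 1.677100
FV = $15,093.90

FV = PV × (1 + r)^t = $15,093.90


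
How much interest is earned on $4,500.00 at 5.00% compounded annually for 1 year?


Compound interest earned = final amount − principal.
A = P(1 + r/n)^(nt) = $4,500.00 × (1 + 0.05/1)^(1 × 1) = $4,725.00
Interest = A − P = $4,725.00 − $4,500.00 = $225.00

Interest = A - P = $225.00


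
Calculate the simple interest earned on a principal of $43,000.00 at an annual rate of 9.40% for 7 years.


Simple interest formula: I = P × r × t
I = $43,000.00 × 0.094 × 7
I = $28,294.00

I = P × r × t = $28,294.00


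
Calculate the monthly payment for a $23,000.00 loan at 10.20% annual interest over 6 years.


Loan payment formula: PMT = PV × r / (1 − (1 + r)^(−n))
Monthly rate r = 0.102/12 = 0.0085, n = 72 months
Denominator: 1 − (1 + 0.102/12)^(−72) = 0.456330
PMT = $23,000.00 × (0.102/12) / 0.456330
PMT = $428.42 per month

PMT = PV × r / (1-(1+r)^(-n)) = $428.42/month


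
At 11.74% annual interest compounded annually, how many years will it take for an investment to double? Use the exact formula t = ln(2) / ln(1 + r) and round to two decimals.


Doubling condition: (1 + r)^t = 2
Take ln of both sides: t × ln(1 + r) = ln(2)
t = ln(2) / ln(1 + r)
t = 0.693147 / 0.111005
t = 6.24

t = ln(2) / ln(1 + r) = 6.24 years


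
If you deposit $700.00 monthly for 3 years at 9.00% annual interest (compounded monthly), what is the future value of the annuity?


Future value of an ordinary annuity: FV = PMT × ((1 + r)^n − 1) / r
Monthly rate r = 0.09/12 = 0.0075, n = 36
FV = $700.00 × ((1 + 0.09/12)^36 − 1) / (0.09/12)
FV = $700.00 × 41.152716
FV = $28,806.90

FV = PMT × ((1+r)^n - 1)/r = $28,806.90


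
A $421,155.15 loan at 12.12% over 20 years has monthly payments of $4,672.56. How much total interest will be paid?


Total paid over the life of the loan = PMT × n.
Total paid = $4,672.56 × 240 = $1,121,414.40
Total interest = total paid − principal = $1,121,414.40 − $421,155.15 = $700,259.25

Total interest = (PMT × n) - PV = $700,259.25


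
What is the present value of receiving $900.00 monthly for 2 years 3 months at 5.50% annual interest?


Present value of an ordinary annuity: PV = PMT × (1 − (1 + r)^(−n)) / r
Monthly rate r = 0.055/12 ≈ 0.00458333, n = 27
PV = $900.00 × (1 − (1 + 0.055/12)^(−27)) / (0.055/12)
PV = $900.00 × 25.341694
PV = $22,807.52

PV = PMT × (1-(1+r)^(-n))/r = $22,807.52


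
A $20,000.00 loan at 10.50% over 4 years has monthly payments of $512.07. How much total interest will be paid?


Total paid over the life of the loan = PMT × n.
Total paid = $512.07 × 48 = $24,579.36
Total interest = total paid − principal = $24,579.36 − $20,000.00 = $4,579.36

Total interest = (PMT × n) - PV = $4,579.36


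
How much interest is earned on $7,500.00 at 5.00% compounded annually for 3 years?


Compound interest earned = final amount − principal.
A = P(1 + r/n)^(nt) = $7,500.00 × (1 + 0.05/1)^(1 × 3) = $8,682.19
Interest = A − P = $8,682.19 − $7,500.00 = $1,182.19

Interest = A - P = $1,182.19


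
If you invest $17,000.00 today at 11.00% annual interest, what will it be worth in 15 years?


Future value formula: FV = PV × (1 + r)^t
FV = $17,000.00 × (1 + 0.11)^15
FV = $17,000.00 × 4.7845895
FV = $81,338.02

FV = PV × (1 + r)^t = $81,338.02


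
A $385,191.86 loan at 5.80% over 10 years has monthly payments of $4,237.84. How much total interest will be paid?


Total paid over the life of the loan = PMT × n.
Total paid = $4,237.84 × 120 = $508,540.80
Total interest = total paid − principal = $508,540.80 − $385,191.86 = $123,348.94

Total interest = (PMT × n) - PV = $123,348.94


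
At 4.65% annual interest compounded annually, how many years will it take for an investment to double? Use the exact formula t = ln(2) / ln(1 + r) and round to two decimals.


Doubling condition: (1 + r)^t = 2
Take ln of both sides: t × ln(1 + r) = ln(2)
t = ln(2) / ln(1 + r)
t = 0.693147 / 0.045451
t = 15.25

t = ln(2) / ln(1 + r) = 15.25 years


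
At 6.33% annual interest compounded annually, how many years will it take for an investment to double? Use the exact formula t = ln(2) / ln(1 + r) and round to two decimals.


Doubling condition: (1 + r)^t = 2
Take ln of both sides: t × ln(1 + r) = ln(2)
t = ln(2) / ln(1 + r)
t = 0.693147 / 0.061377
t = 11.29

t = ln(2) / ln(1 + r) = 11.29 years


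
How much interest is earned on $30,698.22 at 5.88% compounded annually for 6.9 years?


Compound interest earned = final amount − principal.
A = P(1 + r/n)^(nt) = $30,698.22 × (1 + 0.0588/1)^(1 × 6.9) = $45,533.32
Interest = A − P = $45,533.32 − $30,698.22 = $14,835.10

Interest = A - P = $14,835.10


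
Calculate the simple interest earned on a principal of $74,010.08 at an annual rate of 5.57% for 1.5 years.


Simple interest formula: I = P × r × t
I = $74,010.08 × 0.0557 × 1.5
I = $6,183.54

I = P × r × t = $6,183.54


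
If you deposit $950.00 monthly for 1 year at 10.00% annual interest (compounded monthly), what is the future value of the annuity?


Future value of an ordinary annuity: FV = PMT × ((1 + r)^n − 1) / r
Monthly rate r = 0.1/12 ≈ 0.00833333, n = 12
FV = $950.00 × ((1 + 0.1/12)^12 − 1) / (0.1/12)
FV = $950.00 × 12.565568
FV = $11,937.29

FV = PMT × ((1+r)^n - 1)/r = $11,937.29


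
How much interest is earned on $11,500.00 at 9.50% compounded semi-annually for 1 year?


Compound interest earned = final amount − principal.
A = P(1 + r/n)^(nt) = $11,500.00 × (1 + 0.095/2)^(2 × 1) = $12,618.45
Interest = A − P = $12,618.45 − $11,500.00 = $1,118.45

Interest = A - P = $1,118.45


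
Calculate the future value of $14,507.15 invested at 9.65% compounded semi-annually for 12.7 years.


Compound interest formula: A = P(1 + r/n)^(nt)
A = $14,507.15 × (1 + 0.0965/2)^(2 × 12.7)
Growth factor: (1 + 0.0965/2)^25.4 = 3.309846
A = $14,507.15 × 3.309846
A = $48,016.43

A = P(1 + r/n)^(nt) = $48,016.43


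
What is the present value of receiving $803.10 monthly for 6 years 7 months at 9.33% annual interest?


Present value of an ordinary annuity: PV = PMT × (1 − (1 + r)^(−n)) / r
Monthly rate r = 0.0933/12 = 0.007775, n = 79
PV = $803.10 × (1 − (1 + 0.0933/12)^(−79)) / (0.0933/12)
PV = $803.10 × 58.862139
PV = $47,272.18

PV = PMT × (1-(1+r)^(-n))/r = $47,272.18


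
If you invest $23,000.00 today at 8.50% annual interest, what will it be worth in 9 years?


Future value formula: FV = PV × (1 + r)^t
FV = $23,000.00 × (1 + 0.085)^9
FV = $23,000.00 × 2.0838557
FV = $47,928.68

FV = PV × (1 + r)^t = $47,928.68


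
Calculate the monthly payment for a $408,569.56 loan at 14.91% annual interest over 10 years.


Loan payment formula: PMT = PV × r / (1 − (1 + r)^(−n))
Monthly rate r = 0.1491/12 = 0.012425, n = 120 months
Denominator: 1 − (1 + 0.1491/12)^(−120) = 0.77277469
PMT = $408,569.56 × (0.1491/12) / 0.77277469
PMT = $6,569.16 per month

PMT = PV × r / (1-(1+r)^(-n)) = $6,569.16/month


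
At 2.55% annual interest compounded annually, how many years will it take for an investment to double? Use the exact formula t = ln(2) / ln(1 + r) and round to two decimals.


Doubling condition: (1 + r)^t = 2
Take ln of both sides: t × ln(1 + r) = ln(2)
t = ln(2) / ln(1 + r)
t = 0.693147 / 0.025180
t = 27.53

t = ln(2) / ln(1 + r) = 27.53 years


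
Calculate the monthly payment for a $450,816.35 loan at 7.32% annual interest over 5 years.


Loan payment formula: PMT = PV × r / (1 − (1 + r)^(−n))
Monthly rate r = 0.0732/12 = 0.0061, n = 60 months
Denominator: 1 − (1 + 0.0732/12)^(−60) = 0.305726
PMT = $450,816.35 × (0.0732/12) / 0.305726
PMT = $8,994.92 per month

PMT = PV × r / (1-(1+r)^(-n)) = $8,994.92/month


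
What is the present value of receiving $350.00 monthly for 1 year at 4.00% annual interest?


Present value of an ordinary annuity: PV = PMT × (1 − (1 + r)^(−n)) / r
Monthly rate r = 0.04/12 ≈ 0.00333333, n = 12
PV = $350.00 × (1 − (1 + 0.04/12)^(−12)) / (0.04/12)
PV = $350.00 × 11.743994
PV = $4,110.40

PV = PMT × (1-(1+r)^(-n))/r = $4,110.40


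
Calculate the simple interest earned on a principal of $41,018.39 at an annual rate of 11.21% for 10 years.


Simple interest formula: I = P × r × t
I = $41,018.39 × 0.1121 × 10
I = $45,981.62

I = P × r × t = $45,981.62
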